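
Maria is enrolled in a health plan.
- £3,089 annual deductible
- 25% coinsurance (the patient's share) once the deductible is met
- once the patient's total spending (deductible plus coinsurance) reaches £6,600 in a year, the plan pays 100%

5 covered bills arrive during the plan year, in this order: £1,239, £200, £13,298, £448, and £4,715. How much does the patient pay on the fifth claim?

Claim 1 (£1,239): all of it applies to the deductible. Patient owes £1,239 (running OOP £1,239).
Claim 2 (£200): fully absorbed by the deductible. Patient owes £200 (running OOP £1,439).
Claim 3 (£13,298): deductible takes £1,650, £11,648 remains; coinsurance £11,648 × 25% = £2,912. Patient owes £4,562 (running OOP £6,001).
Claim 4 (£448): 25% coinsurance on £448 = £112. Patient owes £112 (running OOP £6,113).
Claim 5 (£4,715): deductible already satisfied, so patient's share is 25% × £4,715 = £1,178.75. OOP would hit £7,291.75 > £6,600, so the cap limits the patient to £6,600 − £6,113 = £487.

£487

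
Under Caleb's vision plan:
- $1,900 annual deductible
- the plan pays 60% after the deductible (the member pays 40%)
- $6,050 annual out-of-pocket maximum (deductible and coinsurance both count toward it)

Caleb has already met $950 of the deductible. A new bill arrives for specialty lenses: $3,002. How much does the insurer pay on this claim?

$950 of the $1,900 deductible is already met, leaving $950.
After the $950 deductible portion, $3,002 − $950 = $2,052 is subject to coinsurance.
Member's 40% share of $2,052 is $820.80.
Member responsibility before any cap: $950 + $820.80 = $1,770.80.
Cumulative spending $950 + $1,770.80 = $2,720.80 stays under the $6,050 maximum.
Insurer pays the balance: $3,002 − $1,770.80 = $1,231.20.

$1,231.20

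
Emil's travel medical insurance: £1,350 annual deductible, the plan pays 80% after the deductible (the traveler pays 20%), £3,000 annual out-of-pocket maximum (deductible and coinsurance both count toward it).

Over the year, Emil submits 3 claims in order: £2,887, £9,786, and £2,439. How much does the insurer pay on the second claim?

Claim 1 — £2,887: deductible takes £1,350, £1,537 remains; traveler's 20% is £307.40. Cost to traveler: £1,657.40. OOP to date £1,657.40. Insurer: £2,887 − £1,657.40 = £1,229.60.
Claim 2 — £9,786: deductible already satisfied, so traveler's share is 20% × £9,786 = £1,957.20. That would push OOP to £3,614.60, over the £3,000 cap, so traveler pays £3,000 − £1,657.40 = £1,342.60. Plan pays £9,786 − £1,342.60 = £8,443.40.

£8,443.40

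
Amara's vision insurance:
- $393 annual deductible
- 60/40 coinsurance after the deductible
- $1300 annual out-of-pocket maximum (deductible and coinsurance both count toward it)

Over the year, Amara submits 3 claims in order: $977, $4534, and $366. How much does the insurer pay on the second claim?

$3860.60

#1 ($977): deductible takes $393, $584 remains; 40% of $584 = $233.60. Cost to member: $626.60. OOP to date $626.60. Insurer: $977 − $626.60 = $350.40.
#2 ($4534): deductible met; 40% of $4534 = $1813.60. That would push OOP to $2440.20, over the $1300 cap, so member pays $1300 − $626.60 = $673.40. Insurer: $4534 − $673.40 = $3860.60.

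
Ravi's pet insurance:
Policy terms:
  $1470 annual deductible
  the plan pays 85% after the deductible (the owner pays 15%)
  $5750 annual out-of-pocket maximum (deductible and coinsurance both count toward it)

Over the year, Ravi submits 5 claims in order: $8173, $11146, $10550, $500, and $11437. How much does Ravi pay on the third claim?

$1582.50

Claim 1 ($8173): $1470 finishes the deductible; $6703 goes to coinsurance; coinsurance $6703 × 15% = $1005.45. Owner pays $2475.45; OOP now $2475.45.
Claim 2 ($11146): deductible already satisfied, so owner's share is 15% × $11146 = $1671.90. Owner pays $1671.90; OOP now $4147.35.
Claim 3 ($10550): 15% coinsurance on $10550 = $1582.50. Cost to owner: $1582.50. OOP to date $5729.85.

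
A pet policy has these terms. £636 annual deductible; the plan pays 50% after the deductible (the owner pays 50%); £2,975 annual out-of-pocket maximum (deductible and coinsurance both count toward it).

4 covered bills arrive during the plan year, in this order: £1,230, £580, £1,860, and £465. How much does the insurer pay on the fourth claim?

Claim 1 — £1,230: £636 finishes the deductible; £594 goes to coinsurance; coinsurance £594 × 50% = £297. Cost to owner: £933. OOP to date £933. Insurer: £1,230 − £933 = £297.
Claim 2 — £580: deductible already satisfied, so owner's share is 50% × £580 = £290. Owner owes £290 (running OOP £1,223). Insurer: £580 − £290 = £290.
Claim 3 — £1,860: deductible already satisfied, so owner's share is 50% × £1,860 = £930. Cost to owner: £930. OOP to date £2,153. Plan pays £1,860 − £930 = £930.
Claim 4 — £465: deductible met; 50% of £465 = £232.50. Owner owes £232.50 (running OOP £2,385.50). Insurer: £465 − £232.50 = £232.50.

£232.50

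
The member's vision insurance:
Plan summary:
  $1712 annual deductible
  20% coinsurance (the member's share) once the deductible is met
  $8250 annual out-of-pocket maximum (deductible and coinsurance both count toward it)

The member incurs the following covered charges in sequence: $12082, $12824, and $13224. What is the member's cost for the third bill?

Bill 1, $12082: $1712 finishes the deductible; $10370 goes to coinsurance; member's 20% is $2074. Member pays $3786; OOP now $3786.
Bill 2, $12824: deductible met; 20% of $12824 = $2564.80. Cost to member: $2564.80. OOP to date $6350.80.
Bill 3, $13224: deductible met; 20% of $13224 = $2644.80. OOP would hit $8995.60 > $8250, so the cap limits the member to $8250 − $6350.80 = $1899.20.

$1899.20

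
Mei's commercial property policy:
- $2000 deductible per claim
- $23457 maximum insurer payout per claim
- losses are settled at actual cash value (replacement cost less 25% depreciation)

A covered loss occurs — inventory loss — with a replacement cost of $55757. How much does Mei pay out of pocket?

$32300

Actual cash value after 25% depreciation: $55757 × 75% = $41817.75.
Less the $2000 deductible: $41817.75 − $2000 = $39817.75.
The $23457 per-incident cap binds; insurer pays $23457.
Out of pocket: $55757 − $23457 = $32300.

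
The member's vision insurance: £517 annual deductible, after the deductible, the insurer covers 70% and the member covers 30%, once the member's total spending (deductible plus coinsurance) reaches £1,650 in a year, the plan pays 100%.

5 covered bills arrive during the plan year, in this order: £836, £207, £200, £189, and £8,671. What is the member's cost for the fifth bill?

£858.50

Claim 1 (£836): £517 finishes the deductible; £319 goes to coinsurance; coinsurance £319 × 30% = £95.70. Member pays £612.70; OOP now £612.70.
Claim 2 (£207): deductible already satisfied, so member's share is 30% × £207 = £62.10. Cost to member: £62.10. OOP to date £674.80.
Claim 3 (£200): deductible already satisfied, so member's share is 30% × £200 = £60. Member owes £60 (running OOP £734.80).
Claim 4 (£189): deductible met; 30% of £189 = £56.70. Member owes £56.70 (running OOP £791.50).
Claim 5 (£8,671): deductible already satisfied, so member's share is 30% × £8,671 = £2,601.30. OOP would hit £3,392.80 > £1,650, so the cap limits the member to £1,650 − £791.50 = £858.50.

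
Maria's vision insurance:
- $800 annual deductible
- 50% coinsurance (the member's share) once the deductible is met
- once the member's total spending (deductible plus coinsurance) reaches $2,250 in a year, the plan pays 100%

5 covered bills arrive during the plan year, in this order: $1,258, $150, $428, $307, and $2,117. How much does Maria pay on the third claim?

$214

Claim 1 — $1,258: $800 finishes the deductible; $458 goes to coinsurance; coinsurance $458 × 50% = $229. Member pays $1,029; OOP now $1,029.
Claim 2 — $150: deductible already satisfied, so member's share is 50% × $150 = $75. Cost to member: $75. OOP to date $1,104.
Claim 3 — $428: deductible already satisfied, so member's share is 50% × $428 = $214. Member pays $214; OOP now $1,318.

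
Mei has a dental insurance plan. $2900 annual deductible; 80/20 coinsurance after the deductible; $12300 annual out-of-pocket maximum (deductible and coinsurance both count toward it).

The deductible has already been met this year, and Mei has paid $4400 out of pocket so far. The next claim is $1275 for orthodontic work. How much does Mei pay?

$255

The deductible is already satisfied, so the full bill goes to coinsurance.
Patient's 20% share of $1275 is $255.
Year-to-date out-of-pocket becomes $4400 + $255 = $4655, still under the $12300 maximum, so no cap applies.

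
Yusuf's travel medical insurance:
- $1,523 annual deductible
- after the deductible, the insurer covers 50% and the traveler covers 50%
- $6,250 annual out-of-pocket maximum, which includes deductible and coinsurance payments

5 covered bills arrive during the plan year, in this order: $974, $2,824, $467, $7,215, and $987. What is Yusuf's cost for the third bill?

$233.50

Bill 1, $974: fully absorbed by the deductible. Traveler owes $974 (running OOP $974).
Bill 2, $2,824: $549 to deductible, leaving $2,275; coinsurance $2,275 × 50% = $1,137.50. Traveler pays $1,686.50; OOP now $2,660.50.
Bill 3, $467: deductible already satisfied, so traveler's share is 50% × $467 = $233.50. Cost to traveler: $233.50. OOP to date $2,894.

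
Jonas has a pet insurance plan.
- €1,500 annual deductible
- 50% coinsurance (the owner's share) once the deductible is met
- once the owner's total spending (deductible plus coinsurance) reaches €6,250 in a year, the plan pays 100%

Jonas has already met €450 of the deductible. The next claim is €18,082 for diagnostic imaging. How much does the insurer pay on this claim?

€12,282

Deductible still to meet: €1,500 − €450 = €1,050.
After the €1,050 deductible portion, €18,082 − €1,050 = €17,032 is subject to coinsurance.
Coinsurance: €17,032 × 50% = €8,516.
So the owner owes €1,050 + €8,516 = €9,566 before any cap.
That would bring total out-of-pocket to €10,016, past the €6,250 cap. The owner is capped at €6,250 − €450 = €5,800 on this claim.
The plan picks up €18,082 − €5,800 = €12,282.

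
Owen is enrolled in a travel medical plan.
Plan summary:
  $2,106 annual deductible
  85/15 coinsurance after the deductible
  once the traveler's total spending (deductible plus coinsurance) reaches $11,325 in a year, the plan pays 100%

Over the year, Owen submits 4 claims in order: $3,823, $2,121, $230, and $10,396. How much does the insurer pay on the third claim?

Claim 1 — $3,823: $2,106 to deductible, leaving $1,717; 15% of $1,717 = $257.55. Traveler pays $2,363.55; OOP now $2,363.55. Plan pays $3,823 − $2,363.55 = $1,459.45.
Claim 2 — $2,121: deductible met; 15% of $2,121 = $318.15. Cost to traveler: $318.15. OOP to date $2,681.70. Plan pays $2,121 − $318.15 = $1,802.85.
Claim 3 — $230: deductible already satisfied, so traveler's share is 15% × $230 = $34.50. Traveler owes $34.50 (running OOP $2,716.20). Insurer: $230 − $34.50 = $195.50.

$195.50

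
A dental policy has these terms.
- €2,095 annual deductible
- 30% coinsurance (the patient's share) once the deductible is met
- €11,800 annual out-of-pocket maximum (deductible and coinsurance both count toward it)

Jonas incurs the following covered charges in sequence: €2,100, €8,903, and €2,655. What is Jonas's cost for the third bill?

€796.50

#1 (€2,100): €2,095 to deductible, leaving €5; coinsurance €5 × 30% = €1.50. Patient pays €2,096.50; OOP now €2,096.50.
#2 (€8,903): deductible met; 30% of €8,903 = €2,670.90. Patient owes €2,670.90 (running OOP €4,767.40).
#3 (€2,655): deductible already satisfied, so patient's share is 30% × €2,655 = €796.50. Patient pays €796.50; OOP now €5,563.90.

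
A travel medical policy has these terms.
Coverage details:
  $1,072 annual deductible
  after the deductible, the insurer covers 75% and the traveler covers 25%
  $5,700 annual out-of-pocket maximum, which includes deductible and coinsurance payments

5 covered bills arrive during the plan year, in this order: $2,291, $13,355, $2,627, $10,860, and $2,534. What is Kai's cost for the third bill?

#1 ($2,291): deductible takes $1,072, $1,219 remains; 25% of $1,219 = $304.75. Cost to traveler: $1,376.75. OOP to date $1,376.75.
#2 ($13,355): deductible already satisfied, so traveler's share is 25% × $13,355 = $3,338.75. Traveler owes $3,338.75 (running OOP $4,715.50).
#3 ($2,627): deductible already satisfied, so traveler's share is 25% × $2,627 = $656.75. Cost to traveler: $656.75. OOP to date $5,372.25.

$656.75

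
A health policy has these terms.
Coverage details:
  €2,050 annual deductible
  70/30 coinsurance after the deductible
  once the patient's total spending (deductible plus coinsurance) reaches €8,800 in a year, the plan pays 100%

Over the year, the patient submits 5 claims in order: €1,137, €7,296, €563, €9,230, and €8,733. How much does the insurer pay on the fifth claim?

#1 (€1,137): all of it applies to the deductible. Patient pays €1,137; OOP now €1,137. Plan pays €1,137 − €1,137 = €0.
#2 (€7,296): deductible takes €913, €6,383 remains; 30% of €6,383 = €1,914.90. Patient pays €2,827.90; OOP now €3,964.90. Insurer: €7,296 − €2,827.90 = €4,468.10.
#3 (€563): deductible already satisfied, so patient's share is 30% × €563 = €168.90. Patient pays €168.90; OOP now €4,133.80. Insurer: €563 − €168.90 = €394.10.
#4 (€9,230): deductible met; 30% of €9,230 = €2,769. Patient pays €2,769; OOP now €6,902.80. Plan pays €9,230 − €2,769 = €6,461.
#5 (€8,733): 30% coinsurance on €8,733 = €2,619.90. Adding that to €6,902.80 gives €9,522.70, past the €8,800 cap; patient pays only €8,800 − €6,902.80 = €1,897.20. Insurer: €8,733 − €1,897.20 = €6,835.80.

€6,835.80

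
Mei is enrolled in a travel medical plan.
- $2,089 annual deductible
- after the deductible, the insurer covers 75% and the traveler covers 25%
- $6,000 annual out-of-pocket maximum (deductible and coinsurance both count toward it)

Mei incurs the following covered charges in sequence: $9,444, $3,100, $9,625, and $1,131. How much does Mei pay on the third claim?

$1,297.25

#1 ($9,444): deductible takes $2,089, $7,355 remains; coinsurance $7,355 × 25% = $1,838.75. Traveler owes $3,927.75 (running OOP $3,927.75).
#2 ($3,100): deductible met; 25% of $3,100 = $775. Cost to traveler: $775. OOP to date $4,702.75.
#3 ($9,625): deductible met; 25% of $9,625 = $2,406.25. Adding that to $4,702.75 gives $7,109, past the $6,000 cap; traveler pays only $6,000 − $4,702.75 = $1,297.25.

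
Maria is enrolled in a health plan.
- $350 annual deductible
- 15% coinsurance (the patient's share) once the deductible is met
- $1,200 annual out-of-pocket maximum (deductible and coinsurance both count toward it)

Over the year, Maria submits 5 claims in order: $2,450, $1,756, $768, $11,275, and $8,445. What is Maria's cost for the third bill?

Bill 1, $2,450: deductible takes $350, $2,100 remains; 15% of $2,100 = $315. Patient pays $665; OOP now $665.
Bill 2, $1,756: 15% coinsurance on $1,756 = $263.40. Patient owes $263.40 (running OOP $928.40).
Bill 3, $768: deductible already satisfied, so patient's share is 15% × $768 = $115.20. Patient pays $115.20; OOP now $1,043.60.

$115.20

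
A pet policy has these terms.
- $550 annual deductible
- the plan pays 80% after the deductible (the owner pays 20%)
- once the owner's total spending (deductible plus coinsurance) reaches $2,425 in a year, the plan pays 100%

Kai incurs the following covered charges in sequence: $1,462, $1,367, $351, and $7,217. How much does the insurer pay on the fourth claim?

Claim 1 — $1,462: $550 to deductible, leaving $912; owner's 20% is $182.40. Owner pays $732.40; OOP now $732.40. Plan pays $1,462 − $732.40 = $729.60.
Claim 2 — $1,367: deductible met; 20% of $1,367 = $273.40. Owner pays $273.40; OOP now $1,005.80. Plan pays $1,367 − $273.40 = $1,093.60.
Claim 3 — $351: deductible met; 20% of $351 = $70.20. Cost to owner: $70.20. OOP to date $1,076. Plan pays $351 − $70.20 = $280.80.
Claim 4 — $7,217: deductible met; 20% of $7,217 = $1,443.40. OOP would hit $2,519.40 > $2,425, so the cap limits the owner to $2,425 − $1,076 = $1,349. Plan pays $7,217 − $1,349 = $5,868.

$5,868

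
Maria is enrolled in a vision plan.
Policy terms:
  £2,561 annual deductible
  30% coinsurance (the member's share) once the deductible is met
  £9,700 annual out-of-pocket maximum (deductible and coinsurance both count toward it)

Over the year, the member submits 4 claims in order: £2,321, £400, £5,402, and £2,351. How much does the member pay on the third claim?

Bill 1, £2,321: fully absorbed by the deductible. Member owes £2,321 (running OOP £2,321).
Bill 2, £400: £240 finishes the deductible; £160 goes to coinsurance; 30% of £160 = £48. Member pays £288; OOP now £2,609.
Bill 3, £5,402: deductible met; 30% of £5,402 = £1,620.60. Cost to member: £1,620.60. OOP to date £4,229.60.

£1,620.60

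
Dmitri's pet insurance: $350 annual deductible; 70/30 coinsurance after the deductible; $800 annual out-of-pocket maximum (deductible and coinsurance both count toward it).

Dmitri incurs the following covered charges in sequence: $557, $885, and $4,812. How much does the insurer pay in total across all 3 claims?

$5,454

#1 ($557): deductible takes $350, $207 remains; coinsurance $207 × 30% = $62.10. Owner pays $412.10; OOP now $412.10. Plan pays $557 − $412.10 = $144.90.
#2 ($885): 30% coinsurance on $885 = $265.50. Cost to owner: $265.50. OOP to date $677.60. Plan pays $885 − $265.50 = $619.50.
#3 ($4,812): 30% coinsurance on $4,812 = $1,443.60. Adding that to $677.60 gives $2,121.20, past the $800 cap; owner pays only $800 − $677.60 = $122.40. Plan pays $4,812 − $122.40 = $4,689.60.
Insurer total: $144.90 + $619.50 + $4,689.60 = $5,454.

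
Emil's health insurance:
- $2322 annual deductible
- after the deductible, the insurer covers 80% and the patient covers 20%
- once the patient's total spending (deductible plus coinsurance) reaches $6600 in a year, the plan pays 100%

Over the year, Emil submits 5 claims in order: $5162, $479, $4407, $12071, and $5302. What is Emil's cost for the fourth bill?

$2414.20

Claim 1 ($5162): deductible takes $2322, $2840 remains; 20% of $2840 = $568. Patient pays $2890; OOP now $2890.
Claim 2 ($479): 20% coinsurance on $479 = $95.80. Patient owes $95.80 (running OOP $2985.80).
Claim 3 ($4407): 20% coinsurance on $4407 = $881.40. Cost to patient: $881.40. OOP to date $3867.20.
Claim 4 ($12071): deductible already satisfied, so patient's share is 20% × $12071 = $2414.20. Patient owes $2414.20 (running OOP $6281.40).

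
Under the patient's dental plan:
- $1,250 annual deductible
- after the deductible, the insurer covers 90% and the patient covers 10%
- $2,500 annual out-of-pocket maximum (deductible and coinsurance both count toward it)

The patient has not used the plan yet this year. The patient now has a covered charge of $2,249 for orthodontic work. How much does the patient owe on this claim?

Nothing has been paid toward the $1,250 deductible, so the first $1,250 of this charge is applied there.
The remaining $999 (= $2,249 − $1,250) moves to coinsurance.
Coinsurance: $999 × 10% = $99.90.
Patient responsibility before any cap: $1,250 + $99.90 = $1,349.90.
Cumulative spending $0 + $1,349.90 = $1,349.90 stays under the $2,500 maximum.

$1,349.90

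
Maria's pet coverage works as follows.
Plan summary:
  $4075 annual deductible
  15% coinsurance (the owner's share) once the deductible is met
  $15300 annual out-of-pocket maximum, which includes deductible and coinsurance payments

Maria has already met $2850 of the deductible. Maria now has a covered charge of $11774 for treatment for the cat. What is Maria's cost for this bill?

$2807.35

Deductible still to meet: $4075 − $2850 = $1225.
That leaves $11774 − $1225 = $10549 for coinsurance.
15% of $10549 = $1582.35 falls to the owner.
So the owner owes $1225 + $1582.35 = $2807.35 before any cap.
Cumulative spending $2850 + $2807.35 = $5657.35 stays under the $15300 maximum.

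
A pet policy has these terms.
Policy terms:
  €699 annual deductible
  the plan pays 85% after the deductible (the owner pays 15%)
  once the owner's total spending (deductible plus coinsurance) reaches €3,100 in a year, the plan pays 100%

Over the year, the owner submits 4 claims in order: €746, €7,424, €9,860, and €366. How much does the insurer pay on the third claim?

€8,579.65

Claim 1 — €746: deductible takes €699, €47 remains; coinsurance €47 × 15% = €7.05. Owner owes €706.05 (running OOP €706.05). Plan pays €746 − €706.05 = €39.95.
Claim 2 — €7,424: deductible met; 15% of €7,424 = €1,113.60. Owner pays €1,113.60; OOP now €1,819.65. Plan pays €7,424 − €1,113.60 = €6,310.40.
Claim 3 — €9,860: deductible met; 15% of €9,860 = €1,479. OOP would hit €3,298.65 > €3,100, so the cap limits the owner to €3,100 − €1,819.65 = €1,280.35. Insurer: €9,860 − €1,280.35 = €8,579.65.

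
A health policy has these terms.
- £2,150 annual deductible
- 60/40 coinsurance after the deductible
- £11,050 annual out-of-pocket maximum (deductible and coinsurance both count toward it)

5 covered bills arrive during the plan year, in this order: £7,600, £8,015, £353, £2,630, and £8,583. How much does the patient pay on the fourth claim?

£1,052

#1 (£7,600): deductible takes £2,150, £5,450 remains; coinsurance £5,450 × 40% = £2,180. Cost to patient: £4,330. OOP to date £4,330.
#2 (£8,015): deductible met; 40% of £8,015 = £3,206. Patient pays £3,206; OOP now £7,536.
#3 (£353): deductible already satisfied, so patient's share is 40% × £353 = £141.20. Cost to patient: £141.20. OOP to date £7,677.20.
#4 (£2,630): 40% coinsurance on £2,630 = £1,052. Patient pays £1,052; OOP now £8,729.20.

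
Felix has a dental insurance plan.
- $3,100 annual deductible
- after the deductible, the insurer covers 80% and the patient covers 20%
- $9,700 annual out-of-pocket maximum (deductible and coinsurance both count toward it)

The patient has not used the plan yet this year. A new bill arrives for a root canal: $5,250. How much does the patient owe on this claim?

Nothing has been paid toward the $3,100 deductible, so the first $3,100 of this charge is applied there.
After the $3,100 deductible portion, $5,250 − $3,100 = $2,150 is subject to coinsurance.
Coinsurance: $2,150 × 20% = $430.
Patient responsibility before any cap: $3,100 + $430 = $3,530.
Total out-of-pocket so far would be $0 + $3,530 = $3,530, below the $9,700 cap — no reduction.

$3,530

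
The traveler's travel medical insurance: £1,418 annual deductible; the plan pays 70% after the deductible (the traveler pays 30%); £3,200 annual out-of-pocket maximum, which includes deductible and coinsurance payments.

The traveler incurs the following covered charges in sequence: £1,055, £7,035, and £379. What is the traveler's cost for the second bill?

Claim 1 — £1,055: fully absorbed by the deductible. Traveler pays £1,055; OOP now £1,055.
Claim 2 — £7,035: £363 to deductible, leaving £6,672; coinsurance £6,672 × 30% = £2,001.60. Deductible plus coinsurance: £363 + £2,001.60 = £2,364.60. Adding that to £1,055 gives £3,419.60, past the £3,200 cap; traveler pays only £3,200 − £1,055 = £2,145.

£2,145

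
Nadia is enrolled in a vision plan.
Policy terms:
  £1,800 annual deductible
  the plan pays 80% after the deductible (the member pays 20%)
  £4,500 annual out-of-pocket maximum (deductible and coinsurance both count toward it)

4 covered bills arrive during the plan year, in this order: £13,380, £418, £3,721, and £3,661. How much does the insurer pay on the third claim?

£3,420.60

Bill 1, £13,380: £1,800 to deductible, leaving £11,580; 20% of £11,580 = £2,316. Member pays £4,116; OOP now £4,116. Insurer: £13,380 − £4,116 = £9,264.
Bill 2, £418: deductible met; 20% of £418 = £83.60. Cost to member: £83.60. OOP to date £4,199.60. Insurer: £418 − £83.60 = £334.40.
Bill 3, £3,721: 20% coinsurance on £3,721 = £744.20. Adding that to £4,199.60 gives £4,943.80, past the £4,500 cap; member pays only £4,500 − £4,199.60 = £300.40. Insurer: £3,721 − £300.40 = £3,420.60.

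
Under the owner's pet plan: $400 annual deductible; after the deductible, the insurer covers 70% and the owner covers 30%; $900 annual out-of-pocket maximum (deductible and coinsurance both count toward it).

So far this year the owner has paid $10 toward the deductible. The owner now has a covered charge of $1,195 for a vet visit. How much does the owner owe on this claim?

Deductible still to meet: $400 − $10 = $390.
That leaves $1,195 − $390 = $805 for coinsurance.
Coinsurance: $805 × 30% = $241.50.
Owner responsibility before any cap: $390 + $241.50 = $631.50.
Cumulative spending $10 + $631.50 = $641.50 stays under the $900 maximum.

$631.50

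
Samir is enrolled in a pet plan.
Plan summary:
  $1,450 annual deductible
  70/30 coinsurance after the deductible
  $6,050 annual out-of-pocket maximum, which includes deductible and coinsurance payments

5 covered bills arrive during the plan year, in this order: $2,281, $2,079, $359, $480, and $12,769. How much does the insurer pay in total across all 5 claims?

$11,918

Claim 1 ($2,281): $1,450 to deductible, leaving $831; owner's 30% is $249.30. Cost to owner: $1,699.30. OOP to date $1,699.30. Insurer: $2,281 − $1,699.30 = $581.70.
Claim 2 ($2,079): deductible already satisfied, so owner's share is 30% × $2,079 = $623.70. Owner pays $623.70; OOP now $2,323. Insurer: $2,079 − $623.70 = $1,455.30.
Claim 3 ($359): deductible already satisfied, so owner's share is 30% × $359 = $107.70. Owner pays $107.70; OOP now $2,430.70. Plan pays $359 − $107.70 = $251.30.
Claim 4 ($480): 30% coinsurance on $480 = $144. Cost to owner: $144. OOP to date $2,574.70. Plan pays $480 − $144 = $336.
Claim 5 ($12,769): deductible already satisfied, so owner's share is 30% × $12,769 = $3,830.70. Adding that to $2,574.70 gives $6,405.40, past the $6,050 cap; owner pays only $6,050 − $2,574.70 = $3,475.30. Insurer: $12,769 − $3,475.30 = $9,293.70.
Insurer total = bills − owner's total = $17,968 − $6,050 = $11,918.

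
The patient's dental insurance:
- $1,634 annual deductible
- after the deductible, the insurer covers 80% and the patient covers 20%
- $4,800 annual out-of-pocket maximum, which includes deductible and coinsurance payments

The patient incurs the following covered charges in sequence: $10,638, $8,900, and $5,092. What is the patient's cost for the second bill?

Bill 1, $10,638: $1,634 finishes the deductible; $9,004 goes to coinsurance; patient's 20% is $1,800.80. Patient pays $3,434.80; OOP now $3,434.80.
Bill 2, $8,900: deductible met; 20% of $8,900 = $1,780. That would push OOP to $5,214.80, over the $4,800 cap, so patient pays $4,800 − $3,434.80 = $1,365.20.

$1,365.20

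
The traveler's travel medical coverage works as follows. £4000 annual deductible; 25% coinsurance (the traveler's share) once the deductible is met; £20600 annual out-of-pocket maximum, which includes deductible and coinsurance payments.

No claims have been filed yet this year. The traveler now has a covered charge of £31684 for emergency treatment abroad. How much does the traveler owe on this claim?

The full £4000 deductible is still open; £4000 of this bill applies to it.
That leaves £31684 − £4000 = £27684 for coinsurance.
25% of £27684 = £6921 falls to the traveler.
Traveler responsibility before any cap: £4000 + £6921 = £10921.
Cumulative spending £0 + £10921 = £10921 stays under the £20600 maximum.

£10921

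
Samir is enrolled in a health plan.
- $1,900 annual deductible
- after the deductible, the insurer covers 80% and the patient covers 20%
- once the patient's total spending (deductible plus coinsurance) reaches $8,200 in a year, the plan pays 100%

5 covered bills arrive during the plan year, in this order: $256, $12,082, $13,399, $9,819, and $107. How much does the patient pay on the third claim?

$2,679.80

Claim 1 — $256: all of it applies to the deductible. Patient owes $256 (running OOP $256).
Claim 2 — $12,082: $1,644 finishes the deductible; $10,438 goes to coinsurance; patient's 20% is $2,087.60. Patient pays $3,731.60; OOP now $3,987.60.
Claim 3 — $13,399: deductible already satisfied, so patient's share is 20% × $13,399 = $2,679.80. Cost to patient: $2,679.80. OOP to date $6,667.40.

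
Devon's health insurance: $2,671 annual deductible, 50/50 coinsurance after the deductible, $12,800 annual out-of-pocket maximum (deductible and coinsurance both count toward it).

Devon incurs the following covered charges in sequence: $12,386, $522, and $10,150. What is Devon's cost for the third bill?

$5,010.50

Bill 1, $12,386: deductible takes $2,671, $9,715 remains; patient's 50% is $4,857.50. Patient pays $7,528.50; OOP now $7,528.50.
Bill 2, $522: deductible met; 50% of $522 = $261. Patient owes $261 (running OOP $7,789.50).
Bill 3, $10,150: deductible met; 50% of $10,150 = $5,075. Adding that to $7,789.50 gives $12,864.50, past the $12,800 cap; patient pays only $12,800 − $7,789.50 = $5,010.50.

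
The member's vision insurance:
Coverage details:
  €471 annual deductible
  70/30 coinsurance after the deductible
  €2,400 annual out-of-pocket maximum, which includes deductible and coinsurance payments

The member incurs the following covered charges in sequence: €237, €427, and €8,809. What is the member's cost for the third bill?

#1 (€237): all of it applies to the deductible. Member owes €237 (running OOP €237).
#2 (€427): deductible takes €234, €193 remains; coinsurance €193 × 30% = €57.90. Member pays €291.90; OOP now €528.90.
#3 (€8,809): 30% coinsurance on €8,809 = €2,642.70. Adding that to €528.90 gives €3,171.60, past the €2,400 cap; member pays only €2,400 − €528.90 = €1,871.10.

€1,871.10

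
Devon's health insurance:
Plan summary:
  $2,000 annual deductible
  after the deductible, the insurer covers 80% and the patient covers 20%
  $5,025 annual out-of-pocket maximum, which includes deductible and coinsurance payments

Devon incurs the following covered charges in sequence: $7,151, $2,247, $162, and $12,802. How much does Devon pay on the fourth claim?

$1,513

Bill 1, $7,151: $2,000 finishes the deductible; $5,151 goes to coinsurance; patient's 20% is $1,030.20. Patient pays $3,030.20; OOP now $3,030.20.
Bill 2, $2,247: 20% coinsurance on $2,247 = $449.40. Patient pays $449.40; OOP now $3,479.60.
Bill 3, $162: deductible met; 20% of $162 = $32.40. Patient pays $32.40; OOP now $3,512.
Bill 4, $12,802: 20% coinsurance on $12,802 = $2,560.40. That would push OOP to $6,072.40, over the $5,025 cap, so patient pays $5,025 − $3,512 = $1,513.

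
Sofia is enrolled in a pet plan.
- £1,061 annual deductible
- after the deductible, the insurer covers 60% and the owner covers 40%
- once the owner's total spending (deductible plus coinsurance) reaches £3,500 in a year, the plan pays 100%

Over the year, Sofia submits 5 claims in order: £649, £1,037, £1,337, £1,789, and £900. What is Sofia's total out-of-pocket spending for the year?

£2,921.40

#1 (£649): entire amount goes to the deductible. Owner owes £649 (running OOP £649).
#2 (£1,037): £412 finishes the deductible; £625 goes to coinsurance; coinsurance £625 × 40% = £250. Owner owes £662 (running OOP £1,311).
#3 (£1,337): 40% coinsurance on £1,337 = £534.80. Owner owes £534.80 (running OOP £1,845.80).
#4 (£1,789): 40% coinsurance on £1,789 = £715.60. Cost to owner: £715.60. OOP to date £2,561.40.
#5 (£900): deductible met; 40% of £900 = £360. Owner pays £360; OOP now £2,921.40.
Total paid by the owner: £649 + £662 + £534.80 + £715.60 + £360 = £2,921.40.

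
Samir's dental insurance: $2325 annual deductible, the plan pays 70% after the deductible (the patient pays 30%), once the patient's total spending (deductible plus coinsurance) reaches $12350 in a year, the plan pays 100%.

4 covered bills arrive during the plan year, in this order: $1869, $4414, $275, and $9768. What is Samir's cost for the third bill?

#1 ($1869): entire amount goes to the deductible. Cost to patient: $1869. OOP to date $1869.
#2 ($4414): deductible takes $456, $3958 remains; coinsurance $3958 × 30% = $1187.40. Patient pays $1643.40; OOP now $3512.40.
#3 ($275): 30% coinsurance on $275 = $82.50. Cost to patient: $82.50. OOP to date $3594.90.

$82.50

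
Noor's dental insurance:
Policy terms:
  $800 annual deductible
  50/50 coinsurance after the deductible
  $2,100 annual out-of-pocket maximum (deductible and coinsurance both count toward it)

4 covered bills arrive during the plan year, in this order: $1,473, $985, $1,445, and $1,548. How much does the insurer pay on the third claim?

Claim 1 ($1,473): $800 to deductible, leaving $673; 50% of $673 = $336.50. Patient pays $1,136.50; OOP now $1,136.50. Plan pays $1,473 − $1,136.50 = $336.50.
Claim 2 ($985): deductible met; 50% of $985 = $492.50. Patient owes $492.50 (running OOP $1,629). Plan pays $985 − $492.50 = $492.50.
Claim 3 ($1,445): 50% coinsurance on $1,445 = $722.50. That would push OOP to $2,351.50, over the $2,100 cap, so patient pays $2,100 − $1,629 = $471. Insurer: $1,445 − $471 = $974.

$974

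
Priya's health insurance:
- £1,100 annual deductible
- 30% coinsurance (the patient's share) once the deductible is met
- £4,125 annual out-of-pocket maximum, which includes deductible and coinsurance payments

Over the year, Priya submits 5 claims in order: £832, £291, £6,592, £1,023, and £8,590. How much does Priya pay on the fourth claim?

Bill 1, £832: all of it applies to the deductible. Patient owes £832 (running OOP £832).
Bill 2, £291: £268 finishes the deductible; £23 goes to coinsurance; coinsurance £23 × 30% = £6.90. Patient pays £274.90; OOP now £1,106.90.
Bill 3, £6,592: 30% coinsurance on £6,592 = £1,977.60. Cost to patient: £1,977.60. OOP to date £3,084.50.
Bill 4, £1,023: 30% coinsurance on £1,023 = £306.90. Patient pays £306.90; OOP now £3,391.40.

£306.90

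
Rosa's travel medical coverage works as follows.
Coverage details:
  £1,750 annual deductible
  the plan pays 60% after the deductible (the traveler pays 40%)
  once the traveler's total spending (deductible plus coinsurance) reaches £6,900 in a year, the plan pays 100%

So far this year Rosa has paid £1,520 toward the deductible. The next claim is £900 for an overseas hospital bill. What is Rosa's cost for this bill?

£498

£1,520 of the £1,750 deductible is already met, leaving £230.
The remaining £670 (= £900 − £230) moves to coinsurance.
40% of £670 = £268 falls to the traveler.
Traveler responsibility before any cap: £230 + £268 = £498.
Year-to-date out-of-pocket becomes £1,520 + £498 = £2,018, still under the £6,900 maximum, so no cap applies.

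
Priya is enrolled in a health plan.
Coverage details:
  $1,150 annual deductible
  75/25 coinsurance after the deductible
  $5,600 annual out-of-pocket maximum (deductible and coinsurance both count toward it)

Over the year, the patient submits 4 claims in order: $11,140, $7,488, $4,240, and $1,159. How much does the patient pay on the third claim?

$80.50

Claim 1 ($11,140): $1,150 to deductible, leaving $9,990; patient's 25% is $2,497.50. Patient pays $3,647.50; OOP now $3,647.50.
Claim 2 ($7,488): deductible met; 25% of $7,488 = $1,872. Cost to patient: $1,872. OOP to date $5,519.50.
Claim 3 ($4,240): deductible met; 25% of $4,240 = $1,060. Adding that to $5,519.50 gives $6,579.50, past the $5,600 cap; patient pays only $5,600 − $5,519.50 = $80.50.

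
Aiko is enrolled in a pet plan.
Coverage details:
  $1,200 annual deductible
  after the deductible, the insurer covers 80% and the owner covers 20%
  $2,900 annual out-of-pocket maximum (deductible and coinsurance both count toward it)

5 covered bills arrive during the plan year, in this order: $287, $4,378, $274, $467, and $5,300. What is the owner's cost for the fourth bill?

$93.40

Bill 1, $287: entire amount goes to the deductible. Cost to owner: $287. OOP to date $287.
Bill 2, $4,378: $913 finishes the deductible; $3,465 goes to coinsurance; coinsurance $3,465 × 20% = $693. Owner pays $1,606; OOP now $1,893.
Bill 3, $274: deductible met; 20% of $274 = $54.80. Owner owes $54.80 (running OOP $1,947.80).
Bill 4, $467: deductible already satisfied, so owner's share is 20% × $467 = $93.40. Cost to owner: $93.40. OOP to date $2,041.20.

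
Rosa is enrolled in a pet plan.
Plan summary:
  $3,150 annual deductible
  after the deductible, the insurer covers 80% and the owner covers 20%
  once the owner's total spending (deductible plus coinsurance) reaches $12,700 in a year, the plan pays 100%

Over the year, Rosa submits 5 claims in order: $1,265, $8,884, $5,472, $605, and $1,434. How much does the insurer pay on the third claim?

$4,377.60

Bill 1, $1,265: fully absorbed by the deductible. Owner owes $1,265 (running OOP $1,265). Insurer: $1,265 − $1,265 = $0.
Bill 2, $8,884: $1,885 to deductible, leaving $6,999; coinsurance $6,999 × 20% = $1,399.80. Owner pays $3,284.80; OOP now $4,549.80. Insurer: $8,884 − $3,284.80 = $5,599.20.
Bill 3, $5,472: deductible met; 20% of $5,472 = $1,094.40. Owner owes $1,094.40 (running OOP $5,644.20). Plan pays $5,472 − $1,094.40 = $4,377.60.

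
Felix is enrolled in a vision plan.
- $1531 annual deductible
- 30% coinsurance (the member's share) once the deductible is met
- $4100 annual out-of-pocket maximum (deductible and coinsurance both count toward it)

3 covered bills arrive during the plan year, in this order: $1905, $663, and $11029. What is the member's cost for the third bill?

Claim 1 ($1905): $1531 to deductible, leaving $374; 30% of $374 = $112.20. Member pays $1643.20; OOP now $1643.20.
Claim 2 ($663): deductible already satisfied, so member's share is 30% × $663 = $198.90. Member owes $198.90 (running OOP $1842.10).
Claim 3 ($11029): 30% coinsurance on $11029 = $3308.70. Adding that to $1842.10 gives $5150.80, past the $4100 cap; member pays only $4100 − $1842.10 = $2257.90.

$2257.90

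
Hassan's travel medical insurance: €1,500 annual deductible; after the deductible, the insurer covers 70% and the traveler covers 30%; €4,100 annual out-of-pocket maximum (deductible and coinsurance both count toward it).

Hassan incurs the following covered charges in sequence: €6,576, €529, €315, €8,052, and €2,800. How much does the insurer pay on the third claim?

#1 (€6,576): €1,500 to deductible, leaving €5,076; coinsurance €5,076 × 30% = €1,522.80. Traveler owes €3,022.80 (running OOP €3,022.80). Plan pays €6,576 − €3,022.80 = €3,553.20.
#2 (€529): deductible already satisfied, so traveler's share is 30% × €529 = €158.70. Cost to traveler: €158.70. OOP to date €3,181.50. Insurer: €529 − €158.70 = €370.30.
#3 (€315): 30% coinsurance on €315 = €94.50. Cost to traveler: €94.50. OOP to date €3,276. Plan pays €315 − €94.50 = €220.50.

€220.50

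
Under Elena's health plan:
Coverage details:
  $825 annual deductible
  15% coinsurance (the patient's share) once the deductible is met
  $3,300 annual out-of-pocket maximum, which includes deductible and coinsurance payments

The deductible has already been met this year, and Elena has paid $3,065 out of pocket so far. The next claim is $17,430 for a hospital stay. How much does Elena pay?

With the deductible met, the entire $17,430 is subject to coinsurance.
Patient's 15% share of $17,430 is $2,614.50.
That would bring total out-of-pocket to $5,679.50, past the $3,300 cap. The patient is capped at $3,300 − $3,065 = $235 on this claim.

$235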